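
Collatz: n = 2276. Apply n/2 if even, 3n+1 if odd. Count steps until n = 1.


2276 → 1138 → 569 → 1708 → 854 → 427 → 1282 → 641 → 1924 → 962 → 481 → 1444 → 722 → 361 → 1084 → 542 → 271 → 814 → 407 → 1222 → 611 → 1834 → 917 → 2752 → 1376 → 688 → 344 → 172 → 86 → 43 → 130 → 65 → 196 → 98 → 49 → 148 → 74 → 37 → 112 → 56 → 28 → 14 → 7 → 22 → 11 → 34 → 17 → 52 → 26 → 13 → 40 → 20 → 10 → 5 → 16 → 8 → 4 → 2 → 1
Total steps = 58

58 steps


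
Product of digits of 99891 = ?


9 × 9 × 8 × 9 × 1 = 5832


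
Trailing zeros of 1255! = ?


floor(1255/5) = 251
floor(1255/25) = 50
floor(1255/125) = 10
floor(1255/625) = 2
Total = 313

313 trailing zeros


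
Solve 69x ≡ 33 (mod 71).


GCD(69, 71) = 1, unique solution
a^(-1) mod 71 = 35
x = 35 * 33 mod 71 = 19

x ≡ 19 (mod 71)


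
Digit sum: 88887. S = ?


8 + 8 + 8 + 8 + 7 = 39


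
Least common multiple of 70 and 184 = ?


GCD(70, 184) = 2
LCM = 70*184/2 = 12880/2 = 6440

LCM = 6440


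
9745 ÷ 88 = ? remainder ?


9745 = 88 * 110 + 65
Check: 9680 + 65 = 9745

q = 110, r = 65


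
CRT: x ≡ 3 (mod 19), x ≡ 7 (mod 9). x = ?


M = 19*9 = 171
M1 = M/19 = 9, M2 = M/9 = 19
M1^(-1) mod 19 = 17, M2^(-1) mod 9 = 1
x = 3*9*17 + 7*19*1 = 592
592 mod 171 = 79
Check: 79 mod 19 = 3 ✓, 79 mod 9 = 7 ✓

x ≡ 79 (mod 171)


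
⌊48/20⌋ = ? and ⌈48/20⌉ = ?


48/20 = 2.4000
floor = 2
ceil = 3

floor = 2, ceil = 3


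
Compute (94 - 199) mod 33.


94 - 199 = -105
-105 mod 33 = 27


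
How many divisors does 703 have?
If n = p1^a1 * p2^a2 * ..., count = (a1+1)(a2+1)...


703 = 19^1 × 37^1
d(703) = (1+1) × (1+1) = 4

4 divisors


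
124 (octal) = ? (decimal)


124 (base 8) = 84 (decimal)
84 (decimal) = 84 (base 10)


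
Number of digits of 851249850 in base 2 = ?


851249850 in base 2 = 110010101111010000101010111010
Number of digits = 30

30 digits (base 2)


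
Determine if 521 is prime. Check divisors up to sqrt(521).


Check divisors up to sqrt(521) = 22.8254
No divisors found.
521 is prime.

Yes, 521 is prime


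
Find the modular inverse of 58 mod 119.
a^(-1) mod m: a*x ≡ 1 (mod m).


Use the extended Euclidean algorithm on (119, 58); each row r = 119*s + 58*t:
r=119, s=1, t=0
r=58, s=0, t=1
q=2: r=3, s=1, t=-2   [119*(1) + 58*(-2) = 3]
q=19: r=1, s=-19, t=39   [119*(-19) + 58*(39) = 1]
q=3: r=0, s=58, t=-119   [119*(58) + 58*(-119) = 0]
GCD = 1 with t = 39, so 58*(39) ≡ 1 (mod 119)
Inverse = 39 mod 119 = 39
Check: 58 * 39 = 2262 ≡ 1 (mod 119)

58^(-1) ≡ 39 (mod 119)


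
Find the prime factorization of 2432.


2432 / 2 = 1216
1216 / 2 = 608
608 / 2 = 304
304 / 2 = 152
152 / 2 = 76
76 / 2 = 38
38 / 2 = 19
19 / 19 = 1
2432 = 2^7 × 19


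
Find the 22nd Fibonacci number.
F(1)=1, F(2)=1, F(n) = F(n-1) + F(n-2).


Sequence: 1, 1, 2, 3, 5, 8, 13, 21, 34, 55, 89, 144, 233, 377, 610, 987, 1597, 2584, 4181, 6765, 10946, 17711
F(22) = 17711


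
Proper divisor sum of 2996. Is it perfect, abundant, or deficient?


Proper divisors: 1, 2, 4, 7, 14, 28, 107, 214, 428, 749, 1498
Sum = 1 + 2 + 4 + 7 + 14 + 28 + 107 + 214 + 428 + 749 + 1498 = 3052
3052 > 2996 → abundant

s(2996) = 3052 (abundant)


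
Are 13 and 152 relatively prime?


Euclidean algorithm:
152 = 11 * 13 + 9
13 = 1 * 9 + 4
9 = 2 * 4 + 1
4 = 4 * 1 + 0
GCD(13, 152) = 1

Yes, coprime (GCD = 1)


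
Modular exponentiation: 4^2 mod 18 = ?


4^1 mod 18 = 4
4^2 mod 18 = 16


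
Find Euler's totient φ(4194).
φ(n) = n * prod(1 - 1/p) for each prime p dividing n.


4194 = 2 × 3^2 × 233
Prime factors: 2, 3, 233
φ(4194) = 4194 × (1-1/2) × (1-1/3) × (1-1/233)
= 4194 × 1/2 × 2/3 × 232/233 = 1392

φ(4194) = 1392


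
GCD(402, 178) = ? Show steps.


402 = 2 * 178 + 46
178 = 3 * 46 + 40
46 = 1 * 40 + 6
40 = 6 * 6 + 4
6 = 1 * 4 + 2
4 = 2 * 2 + 0
GCD = 2


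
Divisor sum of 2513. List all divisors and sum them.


Divisors of 2513: 1, 7, 359, 2513
Sum = 1 + 7 + 359 + 2513 = 2880

σ(2513) = 2880


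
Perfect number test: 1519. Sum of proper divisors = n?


Proper divisors of 1519: 1, 7, 31, 49, 217
Sum = 1 + 7 + 31 + 49 + 217 = 305

No, 1519 is not perfect (305 ≠ 1519)


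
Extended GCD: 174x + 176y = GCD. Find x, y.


Tabular extended Euclidean (each row: r = 174*s + 176*t):
r=174, s=1, t=0
r=176, s=0, t=1
q=0: r=174, s=1, t=0   [174*(1) + 176*(0) = 174]
q=1: r=2, s=-1, t=1   [174*(-1) + 176*(1) = 2]
q=87: r=0, s=88, t=-87   [174*(88) + 176*(-87) = 0]
GCD = 2; from the row with r=2: x=-1, y=1
Check: 174*(-1) + 176*(1) = -174 + 176 = 2

GCD = 2, x = -1, y = 1


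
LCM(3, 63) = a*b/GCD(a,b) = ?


GCD(3, 63) = 3
LCM = 3*63/3 = 189/3 = 63

LCM = 63


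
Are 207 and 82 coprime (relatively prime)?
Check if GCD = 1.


Euclidean algorithm:
207 = 2 * 82 + 43
82 = 1 * 43 + 39
43 = 1 * 39 + 4
39 = 9 * 4 + 3
4 = 1 * 3 + 1
3 = 3 * 1 + 0
GCD(207, 82) = 1

Yes, coprime (GCD = 1)


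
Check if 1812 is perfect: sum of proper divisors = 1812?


Proper divisors of 1812: 1, 2, 3, 4, 6, 12, 151, 302, 453, 604, 906
Sum = 1 + 2 + 3 + 4 + 6 + 12 + 151 + 302 + 453 + 604 + 906 = 2444

No, 1812 is not perfect (2444 ≠ 1812)


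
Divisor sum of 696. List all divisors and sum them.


Divisors of 696: 1, 2, 3, 4, 6, 8, 12, 24, 29, 58, 87, 116, 174, 232, 348, 696
Sum = 1 + 2 + 3 + 4 + 6 + 8 + 12 + 24 + 29 + 58 + 87 + 116 + 174 + 232 + 348 + 696 = 1800

σ(696) = 1800


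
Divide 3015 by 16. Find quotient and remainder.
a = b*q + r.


3015 = 16 * 188 + 7
Check: 3008 + 7 = 3015

q = 188, r = 7


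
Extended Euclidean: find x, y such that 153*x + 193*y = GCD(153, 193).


Tabular extended Euclidean (each row: r = 153*s + 193*t):
r=153, s=1, t=0
r=193, s=0, t=1
q=0: r=153, s=1, t=0   [153*(1) + 193*(0) = 153]
q=1: r=40, s=-1, t=1   [153*(-1) + 193*(1) = 40]
q=3: r=33, s=4, t=-3   [153*(4) + 193*(-3) = 33]
q=1: r=7, s=-5, t=4   [153*(-5) + 193*(4) = 7]
q=4: r=5, s=24, t=-19   [153*(24) + 193*(-19) = 5]
q=1: r=2, s=-29, t=23   [153*(-29) + 193*(23) = 2]
q=2: r=1, s=82, t=-65   [153*(82) + 193*(-65) = 1]
q=2: r=0, s=-193, t=153   [153*(-193) + 193*(153) = 0]
GCD = 1; from the row with r=1: x=82, y=-65
Check: 153*(82) + 193*(-65) = 12546 - 12545 = 1

GCD = 1, x = 82, y = -65


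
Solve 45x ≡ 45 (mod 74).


GCD(45, 74) = 1, unique solution
a^(-1) mod 74 = 51
x = 51 * 45 mod 74 = 1

x ≡ 1 (mod 74)


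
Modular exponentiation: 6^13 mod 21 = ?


6^1 mod 21 = 6
6^2 mod 21 = 15
6^3 mod 21 = 6
6^4 mod 21 = 15
6^5 mod 21 = 6
6^6 mod 21 = 15
6^7 mod 21 = 6
6^8 mod 21 = 15
6^9 mod 21 = 6
6^10 mod 21 = 15
6^11 mod 21 = 6
6^12 mod 21 = 15
6^13 mod 21 = 6


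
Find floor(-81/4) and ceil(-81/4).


-81/4 = -20.2500
floor = -21
ceil = -20

floor = -21, ceil = -20


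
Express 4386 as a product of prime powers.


4386 / 2 = 2193
2193 / 3 = 731
731 / 17 = 43
43 / 43 = 1
4386 = 2 × 3 × 17 × 43


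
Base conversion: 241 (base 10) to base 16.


241 (base 10) = 241 (decimal)
241 (decimal) = F1 (base 16)


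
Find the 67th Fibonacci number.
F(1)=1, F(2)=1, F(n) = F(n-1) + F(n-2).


Sequence: 1, 1, 2, 3, 5, 8, 13, 21, 34, 55, 89, 144, 233, 377, 610, 987, 1597, 2584, 4181, 6765, 10946, 17711, 28657, 46368, 75025, 121393, 196418, 317811, 514229, 832040, 1346269, 2178309, 3524578, 5702887, 9227465, 14930352, 24157817, 39088169, 63245986, 102334155, 165580141, 267914296, 433494437, 701408733, 1134903170, 1836311903, 2971215073, 4807526976, 7778742049, 12586269025, 20365011074, 32951280099, 53316291173, 86267571272, 139583862445, 225851433717, 365435296162, 591286729879, 956722026041, 1548008755920, 2504730781961, 4052739537881, 6557470319842, 10610209857723, 17167680177565, 27777890035288, 44945570212853
F(67) = 44945570212853


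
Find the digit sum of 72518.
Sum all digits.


7 + 2 + 5 + 1 + 8 = 23


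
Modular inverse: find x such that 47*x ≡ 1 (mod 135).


Use the extended Euclidean algorithm on (135, 47); each row r = 135*s + 47*t:
r=135, s=1, t=0
r=47, s=0, t=1
q=2: r=41, s=1, t=-2   [135*(1) + 47*(-2) = 41]
q=1: r=6, s=-1, t=3   [135*(-1) + 47*(3) = 6]
q=6: r=5, s=7, t=-20   [135*(7) + 47*(-20) = 5]
q=1: r=1, s=-8, t=23   [135*(-8) + 47*(23) = 1]
q=5: r=0, s=47, t=-135   [135*(47) + 47*(-135) = 0]
GCD = 1 with t = 23, so 47*(23) ≡ 1 (mod 135)
Inverse = 23 mod 135 = 23
Check: 47 * 23 = 1081 ≡ 1 (mod 135)

47^(-1) ≡ 23 (mod 135)


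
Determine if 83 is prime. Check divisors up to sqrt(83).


Check divisors up to sqrt(83) = 9.1104
No divisors found.
83 is prime.

Yes, 83 is prime


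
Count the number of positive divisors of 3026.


3026 = 2^1 × 17^1 × 89^1
d(3026) = (1+1) × (1+1) × (1+1) = 8

8 divisors


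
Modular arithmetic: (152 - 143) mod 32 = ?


152 - 143 = 9
9 mod 32 = 9


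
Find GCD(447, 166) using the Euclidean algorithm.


447 = 2 * 166 + 115
166 = 1 * 115 + 51
115 = 2 * 51 + 13
51 = 3 * 13 + 12
13 = 1 * 12 + 1
12 = 12 * 1 + 0
GCD = 1


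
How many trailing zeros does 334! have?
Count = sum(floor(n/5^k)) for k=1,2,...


floor(334/5) = 66
floor(334/25) = 13
floor(334/125) = 2
Total = 81

81 trailing zeros


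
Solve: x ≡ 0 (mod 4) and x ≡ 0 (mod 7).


M = 4*7 = 28
M1 = M/4 = 7, M2 = M/7 = 4
M1^(-1) mod 4 = 3, M2^(-1) mod 7 = 2
x = 0*7*3 + 0*4*2 = 0
0 mod 28 = 0
Check: 0 mod 4 = 0 ✓, 0 mod 7 = 0 ✓

x ≡ 0 (mod 28)


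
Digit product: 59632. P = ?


5 × 9 × 6 × 3 × 2 = 1620


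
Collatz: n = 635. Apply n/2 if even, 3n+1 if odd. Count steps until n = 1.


635 → 1906 → 953 → 2860 → 1430 → 715 → 2146 → 1073 → 3220 → 1610 → 805 → 2416 → 1208 → 604 → 302 → 151 → 454 → 227 → 682 → 341 → 1024 → 512 → 256 → 128 → 64 → 32 → 16 → 8 → 4 → 2 → 1
Total steps = 30

30 steps


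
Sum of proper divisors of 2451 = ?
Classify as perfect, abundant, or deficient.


Proper divisors: 1, 3, 19, 43, 57, 129, 817
Sum = 1 + 3 + 19 + 43 + 57 + 129 + 817 = 1069
1069 < 2451 → deficient

s(2451) = 1069 (deficient)


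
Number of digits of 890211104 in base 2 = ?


890211104 in base 2 = 110101000011111000101100100000
Number of digits = 30

30 digits (base 2)


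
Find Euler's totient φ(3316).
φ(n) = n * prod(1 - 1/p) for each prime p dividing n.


3316 = 2^2 × 829
Prime factors: 2, 829
φ(3316) = 3316 × (1-1/2) × (1-1/829)
= 3316 × 1/2 × 828/829 = 1656

φ(3316) = 1656


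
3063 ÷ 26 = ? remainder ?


3063 = 26 * 117 + 21
Check: 3042 + 21 = 3063

q = 117, r = 21


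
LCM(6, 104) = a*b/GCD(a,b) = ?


GCD(6, 104) = 2
LCM = 6*104/2 = 624/2 = 312

LCM = 312


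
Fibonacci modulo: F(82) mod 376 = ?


F(k) mod 376 for k=1..82:
1, 1, 2, 3, 5, 8, 13, 21, 34, 55, 89, 144, 233, 1, 234, 235, 93, 328, 45, 373, 42, 39, 81, 120, 201, 321, 146, 91, 237, 328, 189, 141, 330, 95, 49, 144, 193, 337, 154, 115, 269, 8, 277, 285, 186, 95, 281, 0, 281, 281, 186, 91, 277, 368, 269, 261, 154, 39, 193, 232, 49, 281, 330, 235, 189, 48, 237, 285, 146, 55, 201, 256, 81, 337, 42, 3, 45, 48, 93, 141, 234, 375
F(82) mod 376 = 375


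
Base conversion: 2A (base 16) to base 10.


2A (base 16) = 42 (decimal)
42 (decimal) = 42 (base 10)


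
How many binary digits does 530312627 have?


530312627 in base 2 = 11111100110111110110110110011
Number of digits = 29

29 digits (base 2)


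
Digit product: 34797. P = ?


3 × 4 × 7 × 9 × 7 = 5292


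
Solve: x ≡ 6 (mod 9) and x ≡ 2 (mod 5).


M = 9*5 = 45
M1 = M/9 = 5, M2 = M/5 = 9
M1^(-1) mod 9 = 2, M2^(-1) mod 5 = 4
x = 6*5*2 + 2*9*4 = 132
132 mod 45 = 42
Check: 42 mod 9 = 6 ✓, 42 mod 5 = 2 ✓

x ≡ 42 (mod 45)


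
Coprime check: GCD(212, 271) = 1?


Euclidean algorithm:
271 = 1 * 212 + 59
212 = 3 * 59 + 35
59 = 1 * 35 + 24
35 = 1 * 24 + 11
24 = 2 * 11 + 2
11 = 5 * 2 + 1
2 = 2 * 1 + 0
GCD(212, 271) = 1

Yes, coprime (GCD = 1)


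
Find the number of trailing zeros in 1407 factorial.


floor(1407/5) = 281
floor(1407/25) = 56
floor(1407/125) = 11
floor(1407/625) = 2
Total = 350

350 trailing zeros


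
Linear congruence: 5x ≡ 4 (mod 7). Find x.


GCD(5, 7) = 1, unique solution
a^(-1) mod 7 = 3
x = 3 * 4 mod 7 = 5

x ≡ 5 (mod 7)


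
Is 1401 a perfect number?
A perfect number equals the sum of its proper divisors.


Proper divisors of 1401: 1, 3, 467
Sum = 1 + 3 + 467 = 471

No, 1401 is not perfect (471 ≠ 1401)


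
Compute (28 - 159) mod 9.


28 - 159 = -131
-131 mod 9 = 4


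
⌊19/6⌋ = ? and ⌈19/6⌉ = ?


19/6 = 3.1667
floor = 3
ceil = 4

floor = 3, ceil = 4


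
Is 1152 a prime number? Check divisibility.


1152 / 2 = 576 (exact division)
1152 is NOT prime.

No, 1152 is not prime


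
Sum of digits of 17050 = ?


1 + 7 + 0 + 5 + 0 = 13


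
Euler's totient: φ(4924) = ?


4924 = 2^2 × 1231
Prime factors: 2, 1231
φ(4924) = 4924 × (1-1/2) × (1-1/1231)
= 4924 × 1/2 × 1230/1231 = 2460

φ(4924) = 2460


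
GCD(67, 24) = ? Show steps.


67 = 2 * 24 + 19
24 = 1 * 19 + 5
19 = 3 * 5 + 4
5 = 1 * 4 + 1
4 = 4 * 1 + 0
GCD = 1


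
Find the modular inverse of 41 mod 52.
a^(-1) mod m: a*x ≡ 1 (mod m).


Use the extended Euclidean algorithm on (52, 41); each row r = 52*s + 41*t:
r=52, s=1, t=0
r=41, s=0, t=1
q=1: r=11, s=1, t=-1   [52*(1) + 41*(-1) = 11]
q=3: r=8, s=-3, t=4   [52*(-3) + 41*(4) = 8]
q=1: r=3, s=4, t=-5   [52*(4) + 41*(-5) = 3]
q=2: r=2, s=-11, t=14   [52*(-11) + 41*(14) = 2]
q=1: r=1, s=15, t=-19   [52*(15) + 41*(-19) = 1]
q=2: r=0, s=-41, t=52   [52*(-41) + 41*(52) = 0]
GCD = 1 with t = -19, so 41*(-19) ≡ 1 (mod 52)
Inverse = -19 mod 52 = 33
Check: 41 * 33 = 1353 ≡ 1 (mod 52)

41^(-1) ≡ 33 (mod 52)


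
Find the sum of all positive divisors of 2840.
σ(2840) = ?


Divisors of 2840: 1, 2, 4, 5, 8, 10, 20, 40, 71, 142, 284, 355, 568, 710, 1420, 2840
Sum = 1 + 2 + 4 + 5 + 8 + 10 + 20 + 40 + 71 + 142 + 284 + 355 + 568 + 710 + 1420 + 2840 = 6480

σ(2840) = 6480


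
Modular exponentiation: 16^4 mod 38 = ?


16^1 mod 38 = 16
16^2 mod 38 = 28
16^3 mod 38 = 30
16^4 mod 38 = 24


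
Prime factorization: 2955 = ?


2955 / 3 = 985
985 / 5 = 197
197 / 197 = 1
2955 = 3 × 5 × 197


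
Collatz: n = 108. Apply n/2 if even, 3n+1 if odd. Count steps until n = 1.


108 → 54 → 27 → 82 → 41 → 124 → 62 → 31 → 94 → 47 → 142 → 71 → 214 → 107 → 322 → 161 → 484 → 242 → 121 → 364 → 182 → 91 → 274 → 137 → 412 → 206 → 103 → 310 → 155 → 466 → 233 → 700 → 350 → 175 → 526 → 263 → 790 → 395 → 1186 → 593 → 1780 → 890 → 445 → 1336 → 668 → 334 → 167 → 502 → 251 → 754 → 377 → 1132 → 566 → 283 → 850 → 425 → 1276 → 638 → 319 → 958 → 479 → 1438 → 719 → 2158 → 1079 → 3238 → 1619 → 4858 → 2429 → 7288 → 3644 → 1822 → 911 → 2734 → 1367 → 4102 → 2051 → 6154 → 3077 → 9232 → 4616 → 2308 → 1154 → 577 → 1732 → 866 → 433 → 1300 → 650 → 325 → 976 → 488 → 244 → 122 → 61 → 184 → 92 → 46 → 23 → 70 → 35 → 106 → 53 → 160 → 80 → 40 → 20 → 10 → 5 → 16 → 8 → 4 → 2 → 1
Total steps = 113

113 steps


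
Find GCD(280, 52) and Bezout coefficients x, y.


Tabular extended Euclidean (each row: r = 280*s + 52*t):
r=280, s=1, t=0
r=52, s=0, t=1
q=5: r=20, s=1, t=-5   [280*(1) + 52*(-5) = 20]
q=2: r=12, s=-2, t=11   [280*(-2) + 52*(11) = 12]
q=1: r=8, s=3, t=-16   [280*(3) + 52*(-16) = 8]
q=1: r=4, s=-5, t=27   [280*(-5) + 52*(27) = 4]
q=2: r=0, s=13, t=-70   [280*(13) + 52*(-70) = 0]
GCD = 4; from the row with r=4: x=-5, y=27
Check: 280*(-5) + 52*(27) = -1400 + 1404 = 4

GCD = 4, x = -5, y = 27


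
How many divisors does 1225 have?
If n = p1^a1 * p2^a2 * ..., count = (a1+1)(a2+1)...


1225 = 5^2 × 7^2
d(1225) = (2+1) × (2+1) = 9

9 divisors


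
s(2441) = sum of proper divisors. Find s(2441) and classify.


Proper divisors: 1
Sum = 1 = 1
1 < 2441 → deficient

s(2441) = 1 (deficient)


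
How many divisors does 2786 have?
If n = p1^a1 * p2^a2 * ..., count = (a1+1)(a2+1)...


2786 = 2^1 × 7^1 × 199^1
d(2786) = (1+1) × (1+1) × (1+1) = 8

8 divisors


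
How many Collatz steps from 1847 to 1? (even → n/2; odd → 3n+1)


1847 → 5542 → 2771 → 8314 → 4157 → 12472 → 6236 → 3118 → 1559 → 4678 → 2339 → 7018 → 3509 → 10528 → 5264 → 2632 → 1316 → 658 → 329 → 988 → 494 → 247 → 742 → 371 → 1114 → 557 → 1672 → 836 → 418 → 209 → 628 → 314 → 157 → 472 → 236 → 118 → 59 → 178 → 89 → 268 → 134 → 67 → 202 → 101 → 304 → 152 → 76 → 38 → 19 → 58 → 29 → 88 → 44 → 22 → 11 → 34 → 17 → 52 → 26 → 13 → 40 → 20 → 10 → 5 → 16 → 8 → 4 → 2 → 1
Total steps = 68

68 steps


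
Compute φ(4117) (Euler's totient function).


4117 = 23 × 179
Prime factors: 23, 179
φ(4117) = 4117 × (1-1/23) × (1-1/179)
= 4117 × 22/23 × 178/179 = 3916

φ(4117) = 3916


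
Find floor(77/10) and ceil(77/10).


77/10 = 7.7000
floor = 7
ceil = 8

floor = 7, ceil = 8


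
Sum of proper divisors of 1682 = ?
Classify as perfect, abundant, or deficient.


Proper divisors: 1, 2, 29, 58, 841
Sum = 1 + 2 + 29 + 58 + 841 = 931
931 < 1682 → deficient

s(1682) = 931 (deficient)


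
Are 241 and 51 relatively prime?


Euclidean algorithm:
241 = 4 * 51 + 37
51 = 1 * 37 + 14
37 = 2 * 14 + 9
14 = 1 * 9 + 5
9 = 1 * 5 + 4
5 = 1 * 4 + 1
4 = 4 * 1 + 0
GCD(241, 51) = 1

Yes, coprime (GCD = 1)


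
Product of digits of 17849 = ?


1 × 7 × 8 × 4 × 9 = 2016


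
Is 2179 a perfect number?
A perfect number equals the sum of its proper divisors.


Proper divisors of 2179: 1
Sum = 1 = 1

No, 2179 is not perfect (1 ≠ 2179)


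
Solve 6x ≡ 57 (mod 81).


GCD(6, 81) = 3 divides 57
Divide: 2x ≡ 19 (mod 27)
x ≡ 23 (mod 27)


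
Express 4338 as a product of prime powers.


4338 / 2 = 2169
2169 / 3 = 723
723 / 3 = 241
241 / 241 = 1
4338 = 2 × 3^2 × 241


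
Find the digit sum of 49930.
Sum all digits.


4 + 9 + 9 + 3 + 0 = 25


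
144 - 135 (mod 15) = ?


144 - 135 = 9
9 mod 15 = 9


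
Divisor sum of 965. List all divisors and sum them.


Divisors of 965: 1, 5, 193, 965
Sum = 1 + 5 + 193 + 965 = 1164

σ(965) = 1164


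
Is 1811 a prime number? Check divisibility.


Check divisors up to sqrt(1811) = 42.5558
No divisors found.
1811 is prime.

Yes, 1811 is prime


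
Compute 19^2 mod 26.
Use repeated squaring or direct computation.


19^1 mod 26 = 19
19^2 mod 26 = 23


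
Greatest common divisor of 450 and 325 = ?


450 = 1 * 325 + 125
325 = 2 * 125 + 75
125 = 1 * 75 + 50
75 = 1 * 50 + 25
50 = 2 * 25 + 0
GCD = 25


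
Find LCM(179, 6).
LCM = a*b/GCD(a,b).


GCD(179, 6) = 1
LCM = 179*6/1 = 1074/1 = 1074

LCM = 1074


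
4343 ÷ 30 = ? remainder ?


4343 = 30 * 144 + 23
Check: 4320 + 23 = 4343

q = 144, r = 23


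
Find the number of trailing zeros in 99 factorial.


floor(99/5) = 19
floor(99/25) = 3
Total = 22

22 trailing zeros


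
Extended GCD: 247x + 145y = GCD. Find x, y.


Tabular extended Euclidean (each row: r = 247*s + 145*t):
r=247, s=1, t=0
r=145, s=0, t=1
q=1: r=102, s=1, t=-1   [247*(1) + 145*(-1) = 102]
q=1: r=43, s=-1, t=2   [247*(-1) + 145*(2) = 43]
q=2: r=16, s=3, t=-5   [247*(3) + 145*(-5) = 16]
q=2: r=11, s=-7, t=12   [247*(-7) + 145*(12) = 11]
q=1: r=5, s=10, t=-17   [247*(10) + 145*(-17) = 5]
q=2: r=1, s=-27, t=46   [247*(-27) + 145*(46) = 1]
q=5: r=0, s=145, t=-247   [247*(145) + 145*(-247) = 0]
GCD = 1; from the row with r=1: x=-27, y=46
Check: 247*(-27) + 145*(46) = -6669 + 6670 = 1

GCD = 1, x = -27, y = 46


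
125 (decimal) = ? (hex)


125 (base 10) = 125 (decimal)
125 (decimal) = 7D (base 16)


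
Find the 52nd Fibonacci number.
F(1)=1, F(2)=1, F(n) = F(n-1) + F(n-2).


Sequence: 1, 1, 2, 3, 5, 8, 13, 21, 34, 55, 89, 144, 233, 377, 610, 987, 1597, 2584, 4181, 6765, 10946, 17711, 28657, 46368, 75025, 121393, 196418, 317811, 514229, 832040, 1346269, 2178309, 3524578, 5702887, 9227465, 14930352, 24157817, 39088169, 63245986, 102334155, 165580141, 267914296, 433494437, 701408733, 1134903170, 1836311903, 2971215073, 4807526976, 7778742049, 12586269025, 20365011074, 32951280099
F(52) = 32951280099


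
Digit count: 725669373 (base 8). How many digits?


725669373 in base 8 = 5320152775
Number of digits = 10

10 digits (base 8)


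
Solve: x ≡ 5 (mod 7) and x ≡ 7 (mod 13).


M = 7*13 = 91
M1 = M/7 = 13, M2 = M/13 = 7
M1^(-1) mod 7 = 6, M2^(-1) mod 13 = 2
x = 5*13*6 + 7*7*2 = 488
488 mod 91 = 33
Check: 33 mod 7 = 5 ✓, 33 mod 13 = 7 ✓

x ≡ 33 (mod 91)


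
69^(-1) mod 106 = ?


Use the extended Euclidean algorithm on (106, 69); each row r = 106*s + 69*t:
r=106, s=1, t=0
r=69, s=0, t=1
q=1: r=37, s=1, t=-1   [106*(1) + 69*(-1) = 37]
q=1: r=32, s=-1, t=2   [106*(-1) + 69*(2) = 32]
q=1: r=5, s=2, t=-3   [106*(2) + 69*(-3) = 5]
q=6: r=2, s=-13, t=20   [106*(-13) + 69*(20) = 2]
q=2: r=1, s=28, t=-43   [106*(28) + 69*(-43) = 1]
q=2: r=0, s=-69, t=106   [106*(-69) + 69*(106) = 0]
GCD = 1 with t = -43, so 69*(-43) ≡ 1 (mod 106)
Inverse = -43 mod 106 = 63
Check: 69 * 63 = 4347 ≡ 1 (mod 106)

69^(-1) ≡ 63 (mod 106)


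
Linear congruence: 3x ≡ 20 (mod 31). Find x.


GCD(3, 31) = 1, unique solution
a^(-1) mod 31 = 21
x = 21 * 20 mod 31 = 17

x ≡ 17 (mod 31)


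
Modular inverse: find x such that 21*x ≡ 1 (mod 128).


Use the extended Euclidean algorithm on (128, 21); each row r = 128*s + 21*t:
r=128, s=1, t=0
r=21, s=0, t=1
q=6: r=2, s=1, t=-6   [128*(1) + 21*(-6) = 2]
q=10: r=1, s=-10, t=61   [128*(-10) + 21*(61) = 1]
q=2: r=0, s=21, t=-128   [128*(21) + 21*(-128) = 0]
GCD = 1 with t = 61, so 21*(61) ≡ 1 (mod 128)
Inverse = 61 mod 128 = 61
Check: 21 * 61 = 1281 ≡ 1 (mod 128)

21^(-1) ≡ 61 (mod 128)


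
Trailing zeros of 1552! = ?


floor(1552/5) = 310
floor(1552/25) = 62
floor(1552/125) = 12
floor(1552/625) = 2
Total = 386

386 trailing zeros


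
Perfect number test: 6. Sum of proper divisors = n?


Proper divisors of 6: 1, 2, 3
Sum = 1 + 2 + 3 = 6

Yes, 6 is perfect (6 = 6)


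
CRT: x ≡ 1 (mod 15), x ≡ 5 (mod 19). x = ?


M = 15*19 = 285
M1 = M/15 = 19, M2 = M/19 = 15
M1^(-1) mod 15 = 4, M2^(-1) mod 19 = 14
x = 1*19*4 + 5*15*14 = 1126
1126 mod 285 = 271
Check: 271 mod 15 = 1 ✓, 271 mod 19 = 5 ✓

x ≡ 271 (mod 285)


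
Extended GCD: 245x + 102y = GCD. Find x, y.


Tabular extended Euclidean (each row: r = 245*s + 102*t):
r=245, s=1, t=0
r=102, s=0, t=1
q=2: r=41, s=1, t=-2   [245*(1) + 102*(-2) = 41]
q=2: r=20, s=-2, t=5   [245*(-2) + 102*(5) = 20]
q=2: r=1, s=5, t=-12   [245*(5) + 102*(-12) = 1]
q=20: r=0, s=-102, t=245   [245*(-102) + 102*(245) = 0]
GCD = 1; from the row with r=1: x=5, y=-12
Check: 245*(5) + 102*(-12) = 1225 - 1224 = 1

GCD = 1, x = 5, y = -12


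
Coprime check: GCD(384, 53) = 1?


Euclidean algorithm:
384 = 7 * 53 + 13
53 = 4 * 13 + 1
13 = 13 * 1 + 0
GCD(384, 53) = 1

Yes, coprime (GCD = 1)


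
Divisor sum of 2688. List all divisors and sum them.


Divisors of 2688: 1, 2, 3, 4, 6, 7, 8, 12, 14, 16, 21, 24, 28, 32, 42, 48, 56, 64, 84, 96, 112, 128, 168, 192, 224, 336, 384, 448, 672, 896, 1344, 2688
Sum = 1 + 2 + 3 + 4 + 6 + 7 + 8 + 12 + 14 + 16 + 21 + 24 + 28 + 32 + 42 + 48 + 56 + 64 + 84 + 96 + 112 + 128 + 168 + 192 + 224 + 336 + 384 + 448 + 672 + 896 + 1344 + 2688 = 8160

σ(2688) = 8160


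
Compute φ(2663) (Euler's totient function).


2663 = 2663
Prime factors: 2663
φ(2663) = 2663 × (1-1/2663)
= 2663 × 2662/2663 = 2662

φ(2663) = 2662


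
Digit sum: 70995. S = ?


7 + 0 + 9 + 9 + 5 = 30


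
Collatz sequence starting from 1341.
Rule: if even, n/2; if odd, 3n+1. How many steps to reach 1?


1341 → 4024 → 2012 → 1006 → 503 → 1510 → 755 → 2266 → 1133 → 3400 → 1700 → 850 → 425 → 1276 → 638 → 319 → 958 → 479 → 1438 → 719 → 2158 → 1079 → 3238 → 1619 → 4858 → 2429 → 7288 → 3644 → 1822 → 911 → 2734 → 1367 → 4102 → 2051 → 6154 → 3077 → 9232 → 4616 → 2308 → 1154 → 577 → 1732 → 866 → 433 → 1300 → 650 → 325 → 976 → 488 → 244 → 122 → 61 → 184 → 92 → 46 → 23 → 70 → 35 → 106 → 53 → 160 → 80 → 40 → 20 → 10 → 5 → 16 → 8 → 4 → 2 → 1
Total steps = 70

70 steps


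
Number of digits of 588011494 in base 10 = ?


588011494 has 9 digits in base 10
floor(log10(588011494)) + 1 = floor(8.7694) + 1 = 9

9 digits (base 10)


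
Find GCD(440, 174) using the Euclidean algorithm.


440 = 2 * 174 + 92
174 = 1 * 92 + 82
92 = 1 * 82 + 10
82 = 8 * 10 + 2
10 = 5 * 2 + 0
GCD = 2


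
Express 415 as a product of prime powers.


415 / 5 = 83
83 / 83 = 1
415 = 5 × 83


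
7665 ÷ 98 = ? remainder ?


7665 = 98 * 78 + 21
Check: 7644 + 21 = 7665

q = 78, r = 21


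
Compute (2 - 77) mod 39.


2 - 77 = -75
-75 mod 39 = 3


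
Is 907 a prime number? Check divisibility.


Check divisors up to sqrt(907) = 30.1164
No divisors found.
907 is prime.

Yes, 907 is prime


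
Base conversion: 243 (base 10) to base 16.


243 (base 10) = 243 (decimal)
243 (decimal) = F3 (base 16)


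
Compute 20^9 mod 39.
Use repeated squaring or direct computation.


20^1 mod 39 = 20
20^2 mod 39 = 10
20^3 mod 39 = 5
20^4 mod 39 = 22
20^5 mod 39 = 11
20^6 mod 39 = 25
20^7 mod 39 = 32
20^8 mod 39 = 16
20^9 mod 39 = 8


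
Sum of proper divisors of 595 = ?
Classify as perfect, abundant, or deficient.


Proper divisors: 1, 5, 7, 17, 35, 85, 119
Sum = 1 + 5 + 7 + 17 + 35 + 85 + 119 = 269
269 < 595 → deficient

s(595) = 269 (deficient)


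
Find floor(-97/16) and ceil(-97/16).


-97/16 = -6.0625
floor = -7
ceil = -6

floor = -7, ceil = -6


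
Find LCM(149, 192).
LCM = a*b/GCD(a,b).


GCD(149, 192) = 1
LCM = 149*192/1 = 28608/1 = 28608

LCM = 28608


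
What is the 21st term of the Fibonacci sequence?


Sequence: 1, 1, 2, 3, 5, 8, 13, 21, 34, 55, 89, 144, 233, 377, 610, 987, 1597, 2584, 4181, 6765, 10946
F(21) = 10946


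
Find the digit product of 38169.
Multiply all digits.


3 × 8 × 1 × 6 × 9 = 1296


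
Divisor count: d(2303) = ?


2303 = 7^2 × 47^1
d(2303) = (2+1) × (1+1) = 6

6 divisors


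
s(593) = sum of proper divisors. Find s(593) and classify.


Proper divisors: 1
Sum = 1 = 1
1 < 593 → deficient

s(593) = 1 (deficient)


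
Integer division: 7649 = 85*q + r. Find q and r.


7649 = 85 * 89 + 84
Check: 7565 + 84 = 7649

q = 89, r = 84


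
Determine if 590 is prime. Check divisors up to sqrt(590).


590 / 2 = 295 (exact division)
590 is NOT prime.

No, 590 is not prime


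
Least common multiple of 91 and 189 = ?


GCD(91, 189) = 7
LCM = 91*189/7 = 17199/7 = 2457

LCM = 2457


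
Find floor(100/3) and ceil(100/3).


100/3 = 33.3333
floor = 33
ceil = 34

floor = 33, ceil = 34


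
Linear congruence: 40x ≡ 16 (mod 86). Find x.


GCD(40, 86) = 2 divides 16
Divide: 20x ≡ 8 (mod 43)
x ≡ 9 (mod 43)


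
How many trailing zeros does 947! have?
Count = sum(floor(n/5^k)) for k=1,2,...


floor(947/5) = 189
floor(947/25) = 37
floor(947/125) = 7
floor(947/625) = 1
Total = 234

234 trailing zeros


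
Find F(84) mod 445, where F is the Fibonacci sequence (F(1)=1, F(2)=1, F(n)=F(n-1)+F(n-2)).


F(k) mod 445 for k=1..84:
1, 1, 2, 3, 5, 8, 13, 21, 34, 55, 89, 144, 233, 377, 165, 97, 262, 359, 176, 90, 266, 356, 177, 88, 265, 353, 173, 81, 254, 335, 144, 34, 178, 212, 390, 157, 102, 259, 361, 175, 91, 266, 357, 178, 90, 268, 358, 181, 94, 275, 369, 199, 123, 322, 0, 322, 322, 199, 76, 275, 351, 181, 87, 268, 355, 178, 88, 266, 354, 175, 84, 259, 343, 157, 55, 212, 267, 34, 301, 335, 191, 81, 272, 353
F(84) mod 445 = 353


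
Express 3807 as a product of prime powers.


3807 / 3 = 1269
1269 / 3 = 423
423 / 3 = 141
141 / 3 = 47
47 / 47 = 1
3807 = 3^4 × 47


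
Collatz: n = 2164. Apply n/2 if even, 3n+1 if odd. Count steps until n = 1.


2164 → 1082 → 541 → 1624 → 812 → 406 → 203 → 610 → 305 → 916 → 458 → 229 → 688 → 344 → 172 → 86 → 43 → 130 → 65 → 196 → 98 → 49 → 148 → 74 → 37 → 112 → 56 → 28 → 14 → 7 → 22 → 11 → 34 → 17 → 52 → 26 → 13 → 40 → 20 → 10 → 5 → 16 → 8 → 4 → 2 → 1
Total steps = 45

45 steps


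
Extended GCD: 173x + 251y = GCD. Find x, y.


Tabular extended Euclidean (each row: r = 173*s + 251*t):
r=173, s=1, t=0
r=251, s=0, t=1
q=0: r=173, s=1, t=0   [173*(1) + 251*(0) = 173]
q=1: r=78, s=-1, t=1   [173*(-1) + 251*(1) = 78]
q=2: r=17, s=3, t=-2   [173*(3) + 251*(-2) = 17]
q=4: r=10, s=-13, t=9   [173*(-13) + 251*(9) = 10]
q=1: r=7, s=16, t=-11   [173*(16) + 251*(-11) = 7]
q=1: r=3, s=-29, t=20   [173*(-29) + 251*(20) = 3]
q=2: r=1, s=74, t=-51   [173*(74) + 251*(-51) = 1]
q=3: r=0, s=-251, t=173   [173*(-251) + 251*(173) = 0]
GCD = 1; from the row with r=1: x=74, y=-51
Check: 173*(74) + 251*(-51) = 12802 - 12801 = 1

GCD = 1, x = 74, y = -51


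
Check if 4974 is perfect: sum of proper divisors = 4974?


Proper divisors of 4974: 1, 2, 3, 6, 829, 1658, 2487
Sum = 1 + 2 + 3 + 6 + 829 + 1658 + 2487 = 4986

No, 4974 is not perfect (4986 ≠ 4974)


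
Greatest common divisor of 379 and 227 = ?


379 = 1 * 227 + 152
227 = 1 * 152 + 75
152 = 2 * 75 + 2
75 = 37 * 2 + 1
2 = 2 * 1 + 0
GCD = 1


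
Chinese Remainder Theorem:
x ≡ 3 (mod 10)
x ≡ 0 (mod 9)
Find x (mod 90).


M = 10*9 = 90
M1 = M/10 = 9, M2 = M/9 = 10
M1^(-1) mod 10 = 9, M2^(-1) mod 9 = 1
x = 3*9*9 + 0*10*1 = 243
243 mod 90 = 63
Check: 63 mod 10 = 3 ✓, 63 mod 9 = 0 ✓

x ≡ 63 (mod 90)


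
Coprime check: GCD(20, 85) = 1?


Euclidean algorithm:
85 = 4 * 20 + 5
20 = 4 * 5 + 0
GCD(20, 85) = 5

No, not coprime (GCD = 5)


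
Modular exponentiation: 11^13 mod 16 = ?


11^1 mod 16 = 11
11^2 mod 16 = 9
11^3 mod 16 = 3
11^4 mod 16 = 1
11^5 mod 16 = 11
11^6 mod 16 = 9
11^7 mod 16 = 3
11^8 mod 16 = 1
11^9 mod 16 = 11
11^10 mod 16 = 9
11^11 mod 16 = 3
11^12 mod 16 = 1
11^13 mod 16 = 11


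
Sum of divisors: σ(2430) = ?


Divisors of 2430: 1, 2, 3, 5, 6, 9, 10, 15, 18, 27, 30, 45, 54, 81, 90, 135, 162, 243, 270, 405, 486, 810, 1215, 2430
Sum = 1 + 2 + 3 + 5 + 6 + 9 + 10 + 15 + 18 + 27 + 30 + 45 + 54 + 81 + 90 + 135 + 162 + 243 + 270 + 405 + 486 + 810 + 1215 + 2430 = 6552

σ(2430) = 6552


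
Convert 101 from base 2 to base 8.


101 (base 2) = 5 (decimal)
5 (decimal) = 5 (base 8)


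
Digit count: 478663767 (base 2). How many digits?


478663767 in base 2 = 11100100001111101010001010111
Number of digits = 29

29 digits (base 2)


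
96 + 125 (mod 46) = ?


96 + 125 = 221
221 mod 46 = 37


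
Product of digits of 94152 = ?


9 × 4 × 1 × 5 × 2 = 360


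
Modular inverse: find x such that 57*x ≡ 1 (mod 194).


Use the extended Euclidean algorithm on (194, 57); each row r = 194*s + 57*t:
r=194, s=1, t=0
r=57, s=0, t=1
q=3: r=23, s=1, t=-3   [194*(1) + 57*(-3) = 23]
q=2: r=11, s=-2, t=7   [194*(-2) + 57*(7) = 11]
q=2: r=1, s=5, t=-17   [194*(5) + 57*(-17) = 1]
q=11: r=0, s=-57, t=194   [194*(-57) + 57*(194) = 0]
GCD = 1 with t = -17, so 57*(-17) ≡ 1 (mod 194)
Inverse = -17 mod 194 = 177
Check: 57 * 177 = 10089 ≡ 1 (mod 194)

57^(-1) ≡ 177 (mod 194)


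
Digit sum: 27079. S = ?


2 + 7 + 0 + 7 + 9 = 25


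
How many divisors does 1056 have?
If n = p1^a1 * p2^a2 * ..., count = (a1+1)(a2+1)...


1056 = 2^5 × 3^1 × 11^1
d(1056) = (5+1) × (1+1) × (1+1) = 24

24 divisors


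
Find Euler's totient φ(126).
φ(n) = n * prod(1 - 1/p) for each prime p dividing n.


126 = 2 × 3^2 × 7
Prime factors: 2, 3, 7
φ(126) = 126 × (1-1/2) × (1-1/3) × (1-1/7)
= 126 × 1/2 × 2/3 × 6/7 = 36

φ(126) = 36


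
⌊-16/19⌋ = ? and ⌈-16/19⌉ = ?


-16/19 = -0.8421
floor = -1
ceil = 0

floor = -1, ceil = 0


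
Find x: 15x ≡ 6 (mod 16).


GCD(15, 16) = 1, unique solution
a^(-1) mod 16 = 15
x = 15 * 6 mod 16 = 10

x ≡ 10 (mod 16)


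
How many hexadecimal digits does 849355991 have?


849355991 in base 16 = 32A024D7
Number of digits = 8

8 digits (base 16)


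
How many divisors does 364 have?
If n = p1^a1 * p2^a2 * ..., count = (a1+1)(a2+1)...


364 = 2^2 × 7^1 × 13^1
d(364) = (2+1) × (1+1) × (1+1) = 12

12 divisors


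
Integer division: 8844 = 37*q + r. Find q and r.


8844 = 37 * 239 + 1
Check: 8843 + 1 = 8844

q = 239, r = 1


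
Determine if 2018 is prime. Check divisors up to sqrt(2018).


2018 / 2 = 1009 (exact division)
2018 is NOT prime.

No, 2018 is not prime


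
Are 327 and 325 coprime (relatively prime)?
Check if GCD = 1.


Euclidean algorithm:
327 = 1 * 325 + 2
325 = 162 * 2 + 1
2 = 2 * 1 + 0
GCD(327, 325) = 1

Yes, coprime (GCD = 1)


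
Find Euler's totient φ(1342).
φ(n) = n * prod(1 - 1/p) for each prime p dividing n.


1342 = 2 × 11 × 61
Prime factors: 2, 11, 61
φ(1342) = 1342 × (1-1/2) × (1-1/11) × (1-1/61)
= 1342 × 1/2 × 10/11 × 60/61 = 600

φ(1342) = 600


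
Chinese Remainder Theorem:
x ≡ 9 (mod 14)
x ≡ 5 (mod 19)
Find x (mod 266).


M = 14*19 = 266
M1 = M/14 = 19, M2 = M/19 = 14
M1^(-1) mod 14 = 3, M2^(-1) mod 19 = 15
x = 9*19*3 + 5*14*15 = 1563
1563 mod 266 = 233
Check: 233 mod 14 = 9 ✓, 233 mod 19 = 5 ✓

x ≡ 233 (mod 266)


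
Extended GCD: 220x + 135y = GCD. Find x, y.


Tabular extended Euclidean (each row: r = 220*s + 135*t):
r=220, s=1, t=0
r=135, s=0, t=1
q=1: r=85, s=1, t=-1   [220*(1) + 135*(-1) = 85]
q=1: r=50, s=-1, t=2   [220*(-1) + 135*(2) = 50]
q=1: r=35, s=2, t=-3   [220*(2) + 135*(-3) = 35]
q=1: r=15, s=-3, t=5   [220*(-3) + 135*(5) = 15]
q=2: r=5, s=8, t=-13   [220*(8) + 135*(-13) = 5]
q=3: r=0, s=-27, t=44   [220*(-27) + 135*(44) = 0]
GCD = 5; from the row with r=5: x=8, y=-13
Check: 220*(8) + 135*(-13) = 1760 - 1755 = 5

GCD = 5, x = 8, y = -13


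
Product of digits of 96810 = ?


9 × 6 × 8 × 1 × 0 = 0


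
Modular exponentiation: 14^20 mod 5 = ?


14^1 mod 5 = 4
14^2 mod 5 = 1
14^3 mod 5 = 4
14^4 mod 5 = 1
14^5 mod 5 = 4
14^6 mod 5 = 1
14^7 mod 5 = 4
14^8 mod 5 = 1
14^9 mod 5 = 4
14^10 mod 5 = 1
14^11 mod 5 = 4
14^12 mod 5 = 1
14^13 mod 5 = 4
14^14 mod 5 = 1
14^15 mod 5 = 4
14^16 mod 5 = 1
14^17 mod 5 = 4
14^18 mod 5 = 1
14^19 mod 5 = 4
14^20 mod 5 = 1


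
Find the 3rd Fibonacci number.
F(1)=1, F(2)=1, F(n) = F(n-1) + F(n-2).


Sequence: 1, 1, 2
F(3) = 2


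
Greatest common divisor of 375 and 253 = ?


375 = 1 * 253 + 122
253 = 2 * 122 + 9
122 = 13 * 9 + 5
9 = 1 * 5 + 4
5 = 1 * 4 + 1
4 = 4 * 1 + 0
GCD = 1


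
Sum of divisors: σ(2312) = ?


Divisors of 2312: 1, 2, 4, 8, 17, 34, 68, 136, 289, 578, 1156, 2312
Sum = 1 + 2 + 4 + 8 + 17 + 34 + 68 + 136 + 289 + 578 + 1156 + 2312 = 4605

σ(2312) = 4605


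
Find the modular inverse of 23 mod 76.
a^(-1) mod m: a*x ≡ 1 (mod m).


Use the extended Euclidean algorithm on (76, 23); each row r = 76*s + 23*t:
r=76, s=1, t=0
r=23, s=0, t=1
q=3: r=7, s=1, t=-3   [76*(1) + 23*(-3) = 7]
q=3: r=2, s=-3, t=10   [76*(-3) + 23*(10) = 2]
q=3: r=1, s=10, t=-33   [76*(10) + 23*(-33) = 1]
q=2: r=0, s=-23, t=76   [76*(-23) + 23*(76) = 0]
GCD = 1 with t = -33, so 23*(-33) ≡ 1 (mod 76)
Inverse = -33 mod 76 = 43
Check: 23 * 43 = 989 ≡ 1 (mod 76)

23^(-1) ≡ 43 (mod 76)


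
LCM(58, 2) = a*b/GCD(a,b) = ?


GCD(58, 2) = 2
LCM = 58*2/2 = 116/2 = 58

LCM = 58


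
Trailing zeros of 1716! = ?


floor(1716/5) = 343
floor(1716/25) = 68
floor(1716/125) = 13
floor(1716/625) = 2
Total = 426

426 trailing zeros


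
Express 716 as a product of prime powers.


716 / 2 = 358
358 / 2 = 179
179 / 179 = 1
716 = 2^2 × 179


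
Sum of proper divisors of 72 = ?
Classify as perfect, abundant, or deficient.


Proper divisors: 1, 2, 3, 4, 6, 8, 9, 12, 18, 24, 36
Sum = 1 + 2 + 3 + 4 + 6 + 8 + 9 + 12 + 18 + 24 + 36 = 123
123 > 72 → abundant

s(72) = 123 (abundant)


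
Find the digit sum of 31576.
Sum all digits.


3 + 1 + 5 + 7 + 6 = 22


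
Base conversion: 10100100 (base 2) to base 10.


10100100 (base 2) = 164 (decimal)
164 (decimal) = 164 (base 10)


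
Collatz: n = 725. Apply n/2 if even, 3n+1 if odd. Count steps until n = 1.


725 → 2176 → 1088 → 544 → 272 → 136 → 68 → 34 → 17 → 52 → 26 → 13 → 40 → 20 → 10 → 5 → 16 → 8 → 4 → 2 → 1
Total steps = 20

20 steps


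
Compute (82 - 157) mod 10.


82 - 157 = -75
-75 mod 10 = 5


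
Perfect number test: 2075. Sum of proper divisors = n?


Proper divisors of 2075: 1, 5, 25, 83, 415
Sum = 1 + 5 + 25 + 83 + 415 = 529

No, 2075 is not perfect (529 ≠ 2075)


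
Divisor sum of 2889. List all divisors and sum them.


Divisors of 2889: 1, 3, 9, 27, 107, 321, 963, 2889
Sum = 1 + 3 + 9 + 27 + 107 + 321 + 963 + 2889 = 4320

σ(2889) = 4320


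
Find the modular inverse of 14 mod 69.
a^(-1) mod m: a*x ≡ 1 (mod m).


Use the extended Euclidean algorithm on (69, 14); each row r = 69*s + 14*t:
r=69, s=1, t=0
r=14, s=0, t=1
q=4: r=13, s=1, t=-4   [69*(1) + 14*(-4) = 13]
q=1: r=1, s=-1, t=5   [69*(-1) + 14*(5) = 1]
q=13: r=0, s=14, t=-69   [69*(14) + 14*(-69) = 0]
GCD = 1 with t = 5, so 14*(5) ≡ 1 (mod 69)
Inverse = 5 mod 69 = 5
Check: 14 * 5 = 70 ≡ 1 (mod 69)

14^(-1) ≡ 5 (mod 69)


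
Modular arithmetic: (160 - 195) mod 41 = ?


160 - 195 = -35
-35 mod 41 = 6


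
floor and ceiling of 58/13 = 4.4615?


58/13 = 4.4615
floor = 4
ceil = 5

floor = 4, ceil = 5


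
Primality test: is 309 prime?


309 / 3 = 103 (exact division)
309 is NOT prime.

No, 309 is not prime


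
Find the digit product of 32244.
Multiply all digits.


3 × 2 × 2 × 4 × 4 = 192


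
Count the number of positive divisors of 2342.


2342 = 2^1 × 1171^1
d(2342) = (1+1) × (1+1) = 4

4 divisors


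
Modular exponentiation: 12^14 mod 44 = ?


12^1 mod 44 = 12
12^2 mod 44 = 12
12^3 mod 44 = 12
12^4 mod 44 = 12
12^5 mod 44 = 12
12^6 mod 44 = 12
12^7 mod 44 = 12
12^8 mod 44 = 12
12^9 mod 44 = 12
12^10 mod 44 = 12
12^11 mod 44 = 12
12^12 mod 44 = 12
12^13 mod 44 = 12
12^14 mod 44 = 12


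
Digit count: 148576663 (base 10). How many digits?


148576663 has 9 digits in base 10
floor(log10(148576663)) + 1 = floor(8.1720) + 1 = 9

9 digits (base 10)


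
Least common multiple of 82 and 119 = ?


GCD(82, 119) = 1
LCM = 82*119/1 = 9758/1 = 9758

LCM = 9758


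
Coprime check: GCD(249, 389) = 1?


Euclidean algorithm:
389 = 1 * 249 + 140
249 = 1 * 140 + 109
140 = 1 * 109 + 31
109 = 3 * 31 + 16
31 = 1 * 16 + 15
16 = 1 * 15 + 1
15 = 15 * 1 + 0
GCD(249, 389) = 1

Yes, coprime (GCD = 1)


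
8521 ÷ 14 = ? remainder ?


8521 = 14 * 608 + 9
Check: 8512 + 9 = 8521

q = 608, r = 9


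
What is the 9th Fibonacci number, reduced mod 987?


F(k) mod 987 for k=1..9:
1, 1, 2, 3, 5, 8, 13, 21, 34
F(9) mod 987 = 34


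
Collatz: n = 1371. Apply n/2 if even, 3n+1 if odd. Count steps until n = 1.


1371 → 4114 → 2057 → 6172 → 3086 → 1543 → 4630 → 2315 → 6946 → 3473 → 10420 → 5210 → 2605 → 7816 → 3908 → 1954 → 977 → 2932 → 1466 → 733 → 2200 → 1100 → 550 → 275 → 826 → 413 → 1240 → 620 → 310 → 155 → 466 → 233 → 700 → 350 → 175 → 526 → 263 → 790 → 395 → 1186 → 593 → 1780 → 890 → 445 → 1336 → 668 → 334 → 167 → 502 → 251 → 754 → 377 → 1132 → 566 → 283 → 850 → 425 → 1276 → 638 → 319 → 958 → 479 → 1438 → 719 → 2158 → 1079 → 3238 → 1619 → 4858 → 2429 → 7288 → 3644 → 1822 → 911 → 2734 → 1367 → 4102 → 2051 → 6154 → 3077 → 9232 → 4616 → 2308 → 1154 → 577 → 1732 → 866 → 433 → 1300 → 650 → 325 → 976 → 488 → 244 → 122 → 61 → 184 → 92 → 46 → 23 → 70 → 35 → 106 → 53 → 160 → 80 → 40 → 20 → 10 → 5 → 16 → 8 → 4 → 2 → 1
Total steps = 114

114 steps
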